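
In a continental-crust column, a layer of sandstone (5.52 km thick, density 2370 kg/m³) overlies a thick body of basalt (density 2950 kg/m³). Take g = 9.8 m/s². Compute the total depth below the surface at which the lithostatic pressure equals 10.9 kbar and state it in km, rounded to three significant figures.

38.8 km

Pressure at base of upper layers: 2370×9.8×5520 = 1.282×10^8 Pa = 1.282 kbar
Remaining pressure to be supplied by basalt: 1.090×10^9 − 1.282×10^8 = 9.618×10^8 Pa
Additional depth in basalt = 9.618×10^8 Pa / (2950 kg/m³ × 9.8 m/s²) = 33269 m
Total depth = 5520 m + 33269 m = 38789 m
= 38.789 km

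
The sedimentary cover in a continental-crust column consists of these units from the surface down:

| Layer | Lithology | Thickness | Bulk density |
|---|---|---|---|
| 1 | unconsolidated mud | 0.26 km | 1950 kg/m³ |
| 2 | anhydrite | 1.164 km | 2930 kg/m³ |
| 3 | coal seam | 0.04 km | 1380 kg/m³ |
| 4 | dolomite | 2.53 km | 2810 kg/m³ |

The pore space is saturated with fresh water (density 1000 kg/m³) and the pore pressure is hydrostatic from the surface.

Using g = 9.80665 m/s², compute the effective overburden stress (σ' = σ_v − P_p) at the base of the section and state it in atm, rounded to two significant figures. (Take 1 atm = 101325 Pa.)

690 atm

Overburden (lithostatic) stress σ_v:
unconsolidated mud: 1950 kg/m³ × 9.80665 m/s² × 260 m = 4.972×10^6 Pa = 4.972 MPa
anhydrite: 2930 kg/m³ × 9.80665 m/s² × 1164 m = 3.345×10^7 Pa = 33.45 MPa
coal seam: 1380 kg/m³ × 9.80665 m/s² × 40 m = 5.413×10^5 Pa = 0.5413 MPa
dolomite: 2810 kg/m³ × 9.80665 m/s² × 2530 m = 6.972×10^7 Pa = 69.72 MPa
Total = 4.972 + 33.45 + 0.5413 + 69.72 = 108.68 MPa
Pore pressure P_p = 1000 kg/m³ × 9.80665 m/s² × 3994 m = 3.917×10^7 Pa = 39.17 MPa
Effective stress σ' = σ_v − P_p = 108.7 − 39.17 = 69.510 MPa = 686.01 atm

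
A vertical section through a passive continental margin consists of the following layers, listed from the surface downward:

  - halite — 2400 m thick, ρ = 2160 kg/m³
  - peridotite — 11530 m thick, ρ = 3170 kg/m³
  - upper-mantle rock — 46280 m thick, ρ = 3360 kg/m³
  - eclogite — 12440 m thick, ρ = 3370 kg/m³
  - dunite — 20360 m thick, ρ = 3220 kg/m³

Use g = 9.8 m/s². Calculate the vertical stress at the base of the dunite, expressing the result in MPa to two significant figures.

3000 MPa

halite: 2160 kg/m³ × 9.8 m/s² × 2400 m = 5.080×10^7 Pa = 50.80 MPa
peridotite: 3170 kg/m³ × 9.8 m/s² × 11530 m = 3.582×10^8 Pa = 358.2 MPa
upper-mantle rock: 3360 kg/m³ × 9.8 m/s² × 46280 m = 1.524×10^9 Pa = 1524 MPa
eclogite: 3370 kg/m³ × 9.8 m/s² × 12440 m = 4.108×10^8 Pa = 410.8 MPa
dunite: 3220 kg/m³ × 9.8 m/s² × 20360 m = 6.425×10^8 Pa = 642.5 MPa
Total = 50.80 + 358.2 + 1524 + 410.8 + 642.5 = 2986.2 MPa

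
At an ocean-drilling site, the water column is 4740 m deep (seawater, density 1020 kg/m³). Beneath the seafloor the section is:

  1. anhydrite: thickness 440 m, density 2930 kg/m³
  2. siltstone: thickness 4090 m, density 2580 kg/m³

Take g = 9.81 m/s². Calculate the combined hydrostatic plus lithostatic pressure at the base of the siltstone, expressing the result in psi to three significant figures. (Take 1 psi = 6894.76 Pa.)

23700 psi

seawater: 1020 kg/m³ × 9.81 m/s² × 4740 m = 4.743×10^7 Pa = 6879 psi
anhydrite: 2930 kg/m³ × 9.81 m/s² × 440 m = 1.265×10^7 Pa = 1834 psi
siltstone: 2580 kg/m³ × 9.81 m/s² × 4090 m = 1.035×10^8 Pa = 15014 psi
Total = 6879 + 1834 + 15014 = 23727 psi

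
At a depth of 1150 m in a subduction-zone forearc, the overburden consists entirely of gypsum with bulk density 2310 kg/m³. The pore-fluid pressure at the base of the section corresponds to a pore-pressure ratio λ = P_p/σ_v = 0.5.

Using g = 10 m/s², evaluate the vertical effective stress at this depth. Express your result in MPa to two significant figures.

Overburden (lithostatic) stress σ_v:
gypsum: 2310 kg/m³ × 10 m/s² × 1150 m = 2.656×10^7 Pa = 26.57 MPa
Pore pressure P_p = λ·σ_v = 0.5 × 26.57 MPa = 13.28 MPa
Effective stress σ' = σ_v − P_p = 26.57 − 13.28 = 13.283 MPa

13 MPa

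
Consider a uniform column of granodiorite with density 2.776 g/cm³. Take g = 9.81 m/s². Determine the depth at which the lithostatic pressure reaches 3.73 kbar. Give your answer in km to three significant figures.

h = P/(ρg) = 3.73 kbar / (2776 kg/m³ × 9.81 m/s²) = 3.730×10^8 Pa / 27233 Pa/m = 13697 m
= 13.697 km

13.7 km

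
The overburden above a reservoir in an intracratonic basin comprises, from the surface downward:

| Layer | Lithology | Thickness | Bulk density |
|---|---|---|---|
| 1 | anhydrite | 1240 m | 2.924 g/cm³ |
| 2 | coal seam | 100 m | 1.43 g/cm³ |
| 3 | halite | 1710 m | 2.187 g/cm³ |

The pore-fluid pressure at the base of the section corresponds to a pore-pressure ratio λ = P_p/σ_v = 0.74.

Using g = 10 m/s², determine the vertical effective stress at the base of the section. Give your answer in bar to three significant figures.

Overburden (lithostatic) stress σ_v:
anhydrite: 2924 kg/m³ × 10 m/s² × 1240 m = 3.626×10^7 Pa = 36.26 MPa
coal seam: 1430 kg/m³ × 10 m/s² × 100 m = 1.430×10^6 Pa = 1.430 MPa
halite: 2187 kg/m³ × 10 m/s² × 1710 m = 3.740×10^7 Pa = 37.40 MPa
Total = 36.26 + 1.430 + 37.40 = 75.085 MPa
Pore pressure P_p = λ·σ_v = 0.74 × 75.09 MPa = 55.56 MPa
Effective stress σ' = σ_v − P_p = 75.09 − 55.56 = 19.522 MPa = 195.22 bar

195 bar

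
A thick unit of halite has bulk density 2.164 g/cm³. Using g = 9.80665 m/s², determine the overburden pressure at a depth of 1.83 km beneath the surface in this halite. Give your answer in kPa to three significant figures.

halite: 2164 kg/m³ × 9.80665 m/s² × 1830 m = 3.884×10^7 Pa = 38836 kPa

38800 kPa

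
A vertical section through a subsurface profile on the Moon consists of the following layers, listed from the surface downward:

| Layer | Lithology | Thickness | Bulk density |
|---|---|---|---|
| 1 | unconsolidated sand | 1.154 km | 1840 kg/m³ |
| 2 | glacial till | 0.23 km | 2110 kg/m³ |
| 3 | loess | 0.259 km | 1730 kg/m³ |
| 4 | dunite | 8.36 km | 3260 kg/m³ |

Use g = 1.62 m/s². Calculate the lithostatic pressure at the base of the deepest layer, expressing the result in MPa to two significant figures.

49 MPa

unconsolidated sand: 1840 kg/m³ × 1.62 m/s² × 1154 m = 3.440×10^6 Pa = 3.440 MPa
glacial till: 2110 kg/m³ × 1.62 m/s² × 230 m = 7.862×10^5 Pa = 0.7862 MPa
loess: 1730 kg/m³ × 1.62 m/s² × 259 m = 7.259×10^5 Pa = 0.7259 MPa
dunite: 3260 kg/m³ × 1.62 m/s² × 8360 m = 4.415×10^7 Pa = 44.15 MPa
Total = 3.440 + 0.7862 + 0.7259 + 44.15 = 49.103 MPa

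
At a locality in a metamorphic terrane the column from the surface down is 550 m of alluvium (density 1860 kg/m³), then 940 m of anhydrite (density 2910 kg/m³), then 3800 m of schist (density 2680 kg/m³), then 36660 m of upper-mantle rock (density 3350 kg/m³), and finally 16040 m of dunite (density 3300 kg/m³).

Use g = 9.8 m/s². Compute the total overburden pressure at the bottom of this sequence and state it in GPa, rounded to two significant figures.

1.9 GPa

alluvium: 1860 kg/m³ × 9.8 m/s² × 550 m = 1.003×10^7 Pa = 0.01003 GPa
anhydrite: 2910 kg/m³ × 9.8 m/s² × 940 m = 2.681×10^7 Pa = 0.02681 GPa
schist: 2680 kg/m³ × 9.8 m/s² × 3800 m = 9.980×10^7 Pa = 0.09980 GPa
upper-mantle rock: 3350 kg/m³ × 9.8 m/s² × 36660 m = 1.204×10^9 Pa = 1.204 GPa
dunite: 3300 kg/m³ × 9.8 m/s² × 16040 m = 5.187×10^8 Pa = 0.5187 GPa
Total = 0.01003 + 0.02681 + 0.09980 + 1.204 + 0.5187 = 1.8589 GPa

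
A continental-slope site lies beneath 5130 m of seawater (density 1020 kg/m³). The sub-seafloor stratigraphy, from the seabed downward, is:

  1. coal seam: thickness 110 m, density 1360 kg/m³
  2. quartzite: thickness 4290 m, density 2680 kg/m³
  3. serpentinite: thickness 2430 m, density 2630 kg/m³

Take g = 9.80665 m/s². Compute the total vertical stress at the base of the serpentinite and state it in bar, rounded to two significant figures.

seawater: 1020 kg/m³ × 9.80665 m/s² × 5130 m = 5.131×10^7 Pa = 513.1 bar
coal seam: 1360 kg/m³ × 9.80665 m/s² × 110 m = 1.467×10^6 Pa = 14.67 bar
quartzite: 2680 kg/m³ × 9.80665 m/s² × 4290 m = 1.127×10^8 Pa = 1127 bar
serpentinite: 2630 kg/m³ × 9.80665 m/s² × 2430 m = 6.267×10^7 Pa = 626.7 bar
Total = 513.1 + 14.67 + 1127 + 626.7 = 2282.0 bar

2300 bar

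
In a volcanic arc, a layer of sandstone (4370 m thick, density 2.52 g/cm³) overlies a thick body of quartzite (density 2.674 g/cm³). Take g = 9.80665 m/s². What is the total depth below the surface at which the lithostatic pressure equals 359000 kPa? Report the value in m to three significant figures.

13900 m

Pressure at base of upper layers: 2520×9.80665×4370 = 1.080×10^8 Pa = 1.080×10^5 kPa
Remaining pressure to be supplied by quartzite: 3.590×10^8 − 1.080×10^8 = 2.510×10^8 Pa
Additional depth in quartzite = 2.510×10^8 Pa / (2674 kg/m³ × 9.80665 m/s²) = 9572.0 m
Total depth = 4370 m + 9572.0 m = 13942 m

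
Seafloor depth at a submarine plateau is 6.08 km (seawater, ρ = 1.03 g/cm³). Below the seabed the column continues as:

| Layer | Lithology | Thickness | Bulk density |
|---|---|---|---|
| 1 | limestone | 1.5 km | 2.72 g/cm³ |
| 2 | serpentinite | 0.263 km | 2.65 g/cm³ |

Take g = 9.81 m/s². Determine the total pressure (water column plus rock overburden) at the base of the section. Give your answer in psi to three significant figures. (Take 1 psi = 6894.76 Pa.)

seawater: 1030 kg/m³ × 9.81 m/s² × 6080 m = 6.143×10^7 Pa = 8910 psi
limestone: 2720 kg/m³ × 9.81 m/s² × 1500 m = 4.002×10^7 Pa = 5805 psi
serpentinite: 2650 kg/m³ × 9.81 m/s² × 263 m = 6.837×10^6 Pa = 991.6 psi
Total = 8910 + 5805 + 991.6 = 15707 psi

15700 psi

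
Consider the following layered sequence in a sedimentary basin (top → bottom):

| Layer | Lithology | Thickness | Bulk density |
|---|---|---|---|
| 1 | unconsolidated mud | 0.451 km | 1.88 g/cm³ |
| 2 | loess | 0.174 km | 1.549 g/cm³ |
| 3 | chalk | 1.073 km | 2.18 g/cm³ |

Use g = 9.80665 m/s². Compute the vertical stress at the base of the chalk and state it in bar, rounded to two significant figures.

unconsolidated mud: 1880 kg/m³ × 9.80665 m/s² × 451 m = 8.315×10^6 Pa = 83.15 bar
loess: 1549 kg/m³ × 9.80665 m/s² × 174 m = 2.643×10^6 Pa = 26.43 bar
chalk: 2180 kg/m³ × 9.80665 m/s² × 1073 m = 2.294×10^7 Pa = 229.4 bar
Total = 83.15 + 26.43 + 229.4 = 338.97 bar

340 bar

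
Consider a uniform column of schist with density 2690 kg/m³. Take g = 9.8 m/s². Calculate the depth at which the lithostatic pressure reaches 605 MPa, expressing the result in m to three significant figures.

22900 m

h = P/(ρg) = 605 MPa / (2690 kg/m³ × 9.8 m/s²) = 6.050×10^8 Pa / 26362 Pa/m = 22950 m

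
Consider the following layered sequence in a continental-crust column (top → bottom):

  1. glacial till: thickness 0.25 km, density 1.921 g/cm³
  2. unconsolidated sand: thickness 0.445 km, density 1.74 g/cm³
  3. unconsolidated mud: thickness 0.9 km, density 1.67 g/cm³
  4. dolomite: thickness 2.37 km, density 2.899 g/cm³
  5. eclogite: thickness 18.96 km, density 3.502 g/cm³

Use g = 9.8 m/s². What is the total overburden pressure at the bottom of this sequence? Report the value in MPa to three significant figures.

glacial till: 1921 kg/m³ × 9.8 m/s² × 250 m = 4.706×10^6 Pa = 4.706 MPa
unconsolidated sand: 1740 kg/m³ × 9.8 m/s² × 445 m = 7.588×10^6 Pa = 7.588 MPa
unconsolidated mud: 1670 kg/m³ × 9.8 m/s² × 900 m = 1.473×10^7 Pa = 14.73 MPa
dolomite: 2899 kg/m³ × 9.8 m/s² × 2370 m = 6.733×10^7 Pa = 67.33 MPa
eclogite: 3502 kg/m³ × 9.8 m/s² × 18960 m = 6.507×10^8 Pa = 650.7 MPa
Total = 4.706 + 7.588 + 14.73 + 67.33 + 650.7 = 745.06 MPa

745 MPa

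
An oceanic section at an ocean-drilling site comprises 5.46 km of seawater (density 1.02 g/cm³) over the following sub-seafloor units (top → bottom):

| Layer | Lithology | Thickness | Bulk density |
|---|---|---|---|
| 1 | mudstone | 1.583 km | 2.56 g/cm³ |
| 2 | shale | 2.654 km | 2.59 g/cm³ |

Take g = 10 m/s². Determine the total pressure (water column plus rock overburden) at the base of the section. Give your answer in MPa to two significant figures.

160 MPa

seawater: 1020 kg/m³ × 10 m/s² × 5460 m = 5.569×10^7 Pa = 55.69 MPa
mudstone: 2560 kg/m³ × 10 m/s² × 1583 m = 4.052×10^7 Pa = 40.52 MPa
shale: 2590 kg/m³ × 10 m/s² × 2654 m = 6.874×10^7 Pa = 68.74 MPa
Total = 55.69 + 40.52 + 68.74 = 164.96 MPa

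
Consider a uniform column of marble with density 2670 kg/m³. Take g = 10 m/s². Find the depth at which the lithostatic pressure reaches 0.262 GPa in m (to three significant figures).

9810 m

h = P/(ρg) = 0.262 GPa / (2670 kg/m³ × 10 m/s²) = 2.620×10^8 Pa / 26700 Pa/m = 9812.7 m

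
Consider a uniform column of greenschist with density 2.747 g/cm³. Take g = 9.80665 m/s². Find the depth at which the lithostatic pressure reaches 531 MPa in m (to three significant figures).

h = P/(ρg) = 531 MPa / (2747 kg/m³ × 9.80665 m/s²) = 5.310×10^8 Pa / 26939 Pa/m = 19711 m

19700 m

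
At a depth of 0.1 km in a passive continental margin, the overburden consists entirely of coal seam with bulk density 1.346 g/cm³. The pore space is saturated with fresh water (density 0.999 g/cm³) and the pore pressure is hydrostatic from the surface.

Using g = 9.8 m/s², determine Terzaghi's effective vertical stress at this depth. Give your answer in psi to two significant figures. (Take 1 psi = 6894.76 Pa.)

49 psi

Overburden (lithostatic) stress σ_v:
coal seam: 1346 kg/m³ × 9.8 m/s² × 100 m = 1.319×10^6 Pa = 1.319 MPa
Pore pressure P_p = 999 kg/m³ × 9.8 m/s² × 100 m = 9.790×10^5 Pa = 0.9790 MPa
Effective stress σ' = σ_v − P_p = 1.319 − 0.9790 = 0.34006 MPa = 49.322 psi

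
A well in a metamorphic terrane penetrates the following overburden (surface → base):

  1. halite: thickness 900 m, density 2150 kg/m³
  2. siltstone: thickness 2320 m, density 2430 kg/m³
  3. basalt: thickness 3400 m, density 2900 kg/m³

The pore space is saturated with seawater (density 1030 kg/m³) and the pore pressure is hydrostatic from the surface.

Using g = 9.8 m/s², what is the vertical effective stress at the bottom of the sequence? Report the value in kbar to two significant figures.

Overburden (lithostatic) stress σ_v:
halite: 2150 kg/m³ × 9.8 m/s² × 900 m = 1.896×10^7 Pa = 18.96 MPa
siltstone: 2430 kg/m³ × 9.8 m/s² × 2320 m = 5.525×10^7 Pa = 55.25 MPa
basalt: 2900 kg/m³ × 9.8 m/s² × 3400 m = 9.663×10^7 Pa = 96.63 MPa
Total = 18.96 + 55.25 + 96.63 = 170.84 MPa
Pore pressure P_p = 1030 kg/m³ × 9.8 m/s² × 6620 m = 6.682×10^7 Pa = 66.82 MPa
Effective stress σ' = σ_v − P_p = 170.8 − 66.82 = 104.02 MPa = 1.0402 kbar

1.0 kbar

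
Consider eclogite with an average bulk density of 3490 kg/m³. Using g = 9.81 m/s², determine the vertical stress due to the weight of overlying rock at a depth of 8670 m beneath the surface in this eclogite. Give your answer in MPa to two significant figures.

300 MPa

eclogite: 3490 kg/m³ × 9.81 m/s² × 8670 m = 2.968×10^8 Pa = 296.8 MPa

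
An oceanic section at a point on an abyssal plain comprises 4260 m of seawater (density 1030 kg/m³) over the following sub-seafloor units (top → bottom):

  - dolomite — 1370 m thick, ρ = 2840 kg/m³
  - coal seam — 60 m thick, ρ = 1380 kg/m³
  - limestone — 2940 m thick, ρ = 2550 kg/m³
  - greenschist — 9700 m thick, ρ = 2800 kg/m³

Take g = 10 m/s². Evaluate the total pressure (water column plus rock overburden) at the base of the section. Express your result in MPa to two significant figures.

seawater: 1030 kg/m³ × 10 m/s² × 4260 m = 4.388×10^7 Pa = 43.88 MPa
dolomite: 2840 kg/m³ × 10 m/s² × 1370 m = 3.891×10^7 Pa = 38.91 MPa
coal seam: 1380 kg/m³ × 10 m/s² × 60 m = 8.280×10^5 Pa = 0.8280 MPa
limestone: 2550 kg/m³ × 10 m/s² × 2940 m = 7.497×10^7 Pa = 74.97 MPa
greenschist: 2800 kg/m³ × 10 m/s² × 9700 m = 2.716×10^8 Pa = 271.6 MPa
Total = 43.88 + 38.91 + 0.8280 + 74.97 + 271.6 = 430.18 MPa

430 MPa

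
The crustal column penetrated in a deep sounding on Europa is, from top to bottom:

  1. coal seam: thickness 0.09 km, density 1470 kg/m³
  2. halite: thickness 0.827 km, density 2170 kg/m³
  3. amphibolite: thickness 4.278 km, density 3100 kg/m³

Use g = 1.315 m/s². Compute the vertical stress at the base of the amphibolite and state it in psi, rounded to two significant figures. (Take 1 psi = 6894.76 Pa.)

coal seam: 1470 kg/m³ × 1.315 m/s² × 90 m = 1.740×10^5 Pa = 25.23 psi
halite: 2170 kg/m³ × 1.315 m/s² × 827 m = 2.360×10^6 Pa = 342.3 psi
amphibolite: 3100 kg/m³ × 1.315 m/s² × 4278 m = 1.744×10^7 Pa = 2529 psi
Total = 25.23 + 342.3 + 2529 = 2896.9 psi

2900 psi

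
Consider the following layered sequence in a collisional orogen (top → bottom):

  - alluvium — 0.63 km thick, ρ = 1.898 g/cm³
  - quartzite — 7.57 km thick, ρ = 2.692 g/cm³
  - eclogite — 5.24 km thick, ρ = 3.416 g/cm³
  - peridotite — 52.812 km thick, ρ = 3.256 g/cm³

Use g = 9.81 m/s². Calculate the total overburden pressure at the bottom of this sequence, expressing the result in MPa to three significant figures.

alluvium: 1898 kg/m³ × 9.81 m/s² × 630 m = 1.173×10^7 Pa = 11.73 MPa
quartzite: 2692 kg/m³ × 9.81 m/s² × 7570 m = 1.999×10^8 Pa = 199.9 MPa
eclogite: 3416 kg/m³ × 9.81 m/s² × 5240 m = 1.756×10^8 Pa = 175.6 MPa
peridotite: 3256 kg/m³ × 9.81 m/s² × 52812 m = 1.687×10^9 Pa = 1687 MPa
Total = 11.73 + 199.9 + 175.6 + 1687 = 2074.1 MPa

2070 MPa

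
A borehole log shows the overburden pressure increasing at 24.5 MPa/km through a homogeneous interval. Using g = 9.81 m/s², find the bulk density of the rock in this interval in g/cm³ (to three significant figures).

2.50 g/cm³

ρ = (dP/dz)/g = 24.5 MPa/km / 9.81 m/s² = 24500 Pa/m / 9.81 m/s² = 2497.5 kg/m³
= 2.497 g/cm³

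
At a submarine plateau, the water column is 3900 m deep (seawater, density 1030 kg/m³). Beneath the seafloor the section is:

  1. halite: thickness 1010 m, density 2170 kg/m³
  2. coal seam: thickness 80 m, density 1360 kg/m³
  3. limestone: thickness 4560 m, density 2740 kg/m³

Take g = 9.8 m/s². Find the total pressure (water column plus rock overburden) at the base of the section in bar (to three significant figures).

1840 bar

seawater: 1030 kg/m³ × 9.8 m/s² × 3900 m = 3.937×10^7 Pa = 393.7 bar
halite: 2170 kg/m³ × 9.8 m/s² × 1010 m = 2.148×10^7 Pa = 214.8 bar
coal seam: 1360 kg/m³ × 9.8 m/s² × 80 m = 1.066×10^6 Pa = 10.66 bar
limestone: 2740 kg/m³ × 9.8 m/s² × 4560 m = 1.224×10^8 Pa = 1224 bar
Total = 393.7 + 214.8 + 10.66 + 1224 = 1843.6 bar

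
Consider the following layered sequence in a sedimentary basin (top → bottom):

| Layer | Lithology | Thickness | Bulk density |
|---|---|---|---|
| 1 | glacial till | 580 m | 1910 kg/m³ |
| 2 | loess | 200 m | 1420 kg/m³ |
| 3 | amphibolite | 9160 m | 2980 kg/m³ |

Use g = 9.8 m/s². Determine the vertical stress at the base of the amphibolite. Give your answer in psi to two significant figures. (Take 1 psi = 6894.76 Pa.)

41000 psi

glacial till: 1910 kg/m³ × 9.8 m/s² × 580 m = 1.086×10^7 Pa = 1575 psi
loess: 1420 kg/m³ × 9.8 m/s² × 200 m = 2.783×10^6 Pa = 403.7 psi
amphibolite: 2980 kg/m³ × 9.8 m/s² × 9160 m = 2.675×10^8 Pa = 38799 psi
Total = 1575 + 403.7 + 38799 = 40777 psi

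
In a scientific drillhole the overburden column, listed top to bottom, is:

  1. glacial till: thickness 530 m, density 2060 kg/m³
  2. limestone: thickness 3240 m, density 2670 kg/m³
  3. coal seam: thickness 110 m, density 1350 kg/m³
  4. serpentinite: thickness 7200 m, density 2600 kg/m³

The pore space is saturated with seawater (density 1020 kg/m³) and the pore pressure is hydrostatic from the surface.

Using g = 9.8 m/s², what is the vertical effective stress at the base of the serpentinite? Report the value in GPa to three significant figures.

Overburden (lithostatic) stress σ_v:
glacial till: 2060 kg/m³ × 9.8 m/s² × 530 m = 1.070×10^7 Pa = 10.70 MPa
limestone: 2670 kg/m³ × 9.8 m/s² × 3240 m = 8.478×10^7 Pa = 84.78 MPa
coal seam: 1350 kg/m³ × 9.8 m/s² × 110 m = 1.455×10^6 Pa = 1.455 MPa
serpentinite: 2600 kg/m³ × 9.8 m/s² × 7200 m = 1.835×10^8 Pa = 183.5 MPa
Total = 10.70 + 84.78 + 1.455 + 183.5 = 280.39 MPa
Pore pressure P_p = 1020 kg/m³ × 9.8 m/s² × 11080 m = 1.108×10^8 Pa = 110.8 MPa
Effective stress σ' = σ_v − P_p = 280.4 − 110.8 = 169.63 MPa = 0.16963 GPa

0.170 GPa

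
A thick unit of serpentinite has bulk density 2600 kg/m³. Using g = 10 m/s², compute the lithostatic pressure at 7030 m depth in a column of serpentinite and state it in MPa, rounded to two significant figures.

180 MPa

serpentinite: 2600 kg/m³ × 10 m/s² × 7030 m = 1.828×10^8 Pa = 182.8 MPa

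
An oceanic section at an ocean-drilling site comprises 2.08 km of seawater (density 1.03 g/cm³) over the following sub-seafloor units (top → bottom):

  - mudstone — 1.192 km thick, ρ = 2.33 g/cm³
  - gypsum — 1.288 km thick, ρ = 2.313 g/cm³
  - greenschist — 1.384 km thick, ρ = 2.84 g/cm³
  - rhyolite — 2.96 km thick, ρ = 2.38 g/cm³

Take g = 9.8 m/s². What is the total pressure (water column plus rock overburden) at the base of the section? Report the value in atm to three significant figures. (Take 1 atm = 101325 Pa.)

1830 atm

seawater: 1030 kg/m³ × 9.8 m/s² × 2080 m = 2.100×10^7 Pa = 207.2 atm
mudstone: 2330 kg/m³ × 9.8 m/s² × 1192 m = 2.722×10^7 Pa = 268.6 atm
gypsum: 2313 kg/m³ × 9.8 m/s² × 1288 m = 2.920×10^7 Pa = 288.1 atm
greenschist: 2840 kg/m³ × 9.8 m/s² × 1384 m = 3.852×10^7 Pa = 380.2 atm
rhyolite: 2380 kg/m³ × 9.8 m/s² × 2960 m = 6.904×10^7 Pa = 681.4 atm
Total = 207.2 + 268.6 + 288.1 + 380.2 + 681.4 = 1825.5 atm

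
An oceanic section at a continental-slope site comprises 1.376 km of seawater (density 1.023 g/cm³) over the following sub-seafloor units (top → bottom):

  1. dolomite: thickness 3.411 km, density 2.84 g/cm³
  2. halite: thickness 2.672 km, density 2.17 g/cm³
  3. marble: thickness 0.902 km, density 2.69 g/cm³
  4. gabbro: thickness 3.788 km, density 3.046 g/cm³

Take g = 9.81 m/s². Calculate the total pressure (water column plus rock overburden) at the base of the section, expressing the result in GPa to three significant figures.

0.303 GPa

seawater: 1023 kg/m³ × 9.81 m/s² × 1376 m = 1.381×10^7 Pa = 0.01381 GPa
dolomite: 2840 kg/m³ × 9.81 m/s² × 3411 m = 9.503×10^7 Pa = 0.09503 GPa
halite: 2170 kg/m³ × 9.81 m/s² × 2672 m = 5.688×10^7 Pa = 0.05688 GPa
marble: 2690 kg/m³ × 9.81 m/s² × 902 m = 2.380×10^7 Pa = 0.02380 GPa
gabbro: 3046 kg/m³ × 9.81 m/s² × 3788 m = 1.132×10^8 Pa = 0.1132 GPa
Total = 0.01381 + 0.09503 + 0.05688 + 0.02380 + 0.1132 = 0.30271 GPa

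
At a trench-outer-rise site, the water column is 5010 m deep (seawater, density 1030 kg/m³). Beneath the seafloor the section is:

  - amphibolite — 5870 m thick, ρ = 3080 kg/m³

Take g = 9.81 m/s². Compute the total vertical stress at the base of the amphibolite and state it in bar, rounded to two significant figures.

2300 bar

seawater: 1030 kg/m³ × 9.81 m/s² × 5010 m = 5.062×10^7 Pa = 506.2 bar
amphibolite: 3080 kg/m³ × 9.81 m/s² × 5870 m = 1.774×10^8 Pa = 1774 bar
Total = 506.2 + 1774 = 2279.8 bar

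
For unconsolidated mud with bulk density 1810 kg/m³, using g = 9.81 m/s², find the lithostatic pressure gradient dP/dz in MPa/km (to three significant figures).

dP/dz = ρg = 1810 kg/m³ × 9.81 m/s² = 17756 Pa/m
= 17756 Pa/m × (1 MPa/km / 1000.0 Pa/m) = 17.756 MPa/km

17.8 MPa/km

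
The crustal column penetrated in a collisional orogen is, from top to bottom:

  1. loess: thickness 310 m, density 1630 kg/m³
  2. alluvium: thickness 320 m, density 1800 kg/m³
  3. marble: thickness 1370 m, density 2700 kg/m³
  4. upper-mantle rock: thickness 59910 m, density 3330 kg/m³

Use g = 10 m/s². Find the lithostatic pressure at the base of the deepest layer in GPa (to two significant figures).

loess: 1630 kg/m³ × 10 m/s² × 310 m = 5.053×10^6 Pa = 5.053×10^-3 GPa
alluvium: 1800 kg/m³ × 10 m/s² × 320 m = 5.760×10^6 Pa = 5.760×10^-3 GPa
marble: 2700 kg/m³ × 10 m/s² × 1370 m = 3.699×10^7 Pa = 0.03699 GPa
upper-mantle rock: 3330 kg/m³ × 10 m/s² × 59910 m = 1.995×10^9 Pa = 1.995 GPa
Total = 5.053×10^-3 + 5.760×10^-3 + 0.03699 + 1.995 = 2.0428 GPa

2.0 GPa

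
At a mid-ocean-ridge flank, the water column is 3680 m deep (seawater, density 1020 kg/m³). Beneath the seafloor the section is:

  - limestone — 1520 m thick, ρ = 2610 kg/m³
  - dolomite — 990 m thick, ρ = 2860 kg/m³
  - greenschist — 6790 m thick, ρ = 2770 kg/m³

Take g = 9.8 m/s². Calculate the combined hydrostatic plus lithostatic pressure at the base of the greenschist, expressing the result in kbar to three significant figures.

seawater: 1020 kg/m³ × 9.8 m/s² × 3680 m = 3.679×10^7 Pa = 0.3679 kbar
limestone: 2610 kg/m³ × 9.8 m/s² × 1520 m = 3.888×10^7 Pa = 0.3888 kbar
dolomite: 2860 kg/m³ × 9.8 m/s² × 990 m = 2.775×10^7 Pa = 0.2775 kbar
greenschist: 2770 kg/m³ × 9.8 m/s² × 6790 m = 1.843×10^8 Pa = 1.843 kbar
Total = 0.3679 + 0.3888 + 0.2775 + 1.843 = 2.8773 kbar

2.88 kbar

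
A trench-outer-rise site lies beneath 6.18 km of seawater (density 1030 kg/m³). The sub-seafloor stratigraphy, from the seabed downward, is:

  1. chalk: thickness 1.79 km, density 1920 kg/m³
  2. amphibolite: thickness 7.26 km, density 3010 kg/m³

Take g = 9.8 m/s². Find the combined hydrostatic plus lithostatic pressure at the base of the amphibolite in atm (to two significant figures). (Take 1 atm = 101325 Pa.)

seawater: 1030 kg/m³ × 9.8 m/s² × 6180 m = 6.238×10^7 Pa = 615.7 atm
chalk: 1920 kg/m³ × 9.8 m/s² × 1790 m = 3.368×10^7 Pa = 332.4 atm
amphibolite: 3010 kg/m³ × 9.8 m/s² × 7260 m = 2.142×10^8 Pa = 2114 atm
Total = 615.7 + 332.4 + 2114 = 3061.6 atm

3100 atm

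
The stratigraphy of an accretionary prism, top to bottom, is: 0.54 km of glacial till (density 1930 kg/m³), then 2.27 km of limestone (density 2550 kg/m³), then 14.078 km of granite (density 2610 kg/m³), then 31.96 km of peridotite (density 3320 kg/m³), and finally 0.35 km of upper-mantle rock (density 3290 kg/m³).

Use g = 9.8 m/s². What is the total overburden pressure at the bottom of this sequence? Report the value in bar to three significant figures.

14800 bar

glacial till: 1930 kg/m³ × 9.8 m/s² × 540 m = 1.021×10^7 Pa = 102.1 bar
limestone: 2550 kg/m³ × 9.8 m/s² × 2270 m = 5.673×10^7 Pa = 567.3 bar
granite: 2610 kg/m³ × 9.8 m/s² × 14078 m = 3.601×10^8 Pa = 3601 bar
peridotite: 3320 kg/m³ × 9.8 m/s² × 31960 m = 1.040×10^9 Pa = 10399 bar
upper-mantle rock: 3290 kg/m³ × 9.8 m/s² × 350 m = 1.128×10^7 Pa = 112.8 bar
Total = 102.1 + 567.3 + 3601 + 10399 + 112.8 = 14782 bar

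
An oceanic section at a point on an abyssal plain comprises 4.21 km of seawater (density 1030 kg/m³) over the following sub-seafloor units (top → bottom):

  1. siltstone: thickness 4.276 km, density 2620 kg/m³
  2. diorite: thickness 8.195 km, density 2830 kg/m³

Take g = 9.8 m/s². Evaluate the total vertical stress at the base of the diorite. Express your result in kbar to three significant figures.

3.80 kbar

seawater: 1030 kg/m³ × 9.8 m/s² × 4210 m = 4.250×10^7 Pa = 0.4250 kbar
siltstone: 2620 kg/m³ × 9.8 m/s² × 4276 m = 1.098×10^8 Pa = 1.098 kbar
diorite: 2830 kg/m³ × 9.8 m/s² × 8195 m = 2.273×10^8 Pa = 2.273 kbar
Total = 0.4250 + 1.098 + 2.273 = 3.7957 kbar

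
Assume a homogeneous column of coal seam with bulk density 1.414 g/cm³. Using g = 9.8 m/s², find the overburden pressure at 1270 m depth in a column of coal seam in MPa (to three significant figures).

coal seam: 1414 kg/m³ × 9.8 m/s² × 1270 m = 1.760×10^7 Pa = 17.60 MPa

17.6 MPa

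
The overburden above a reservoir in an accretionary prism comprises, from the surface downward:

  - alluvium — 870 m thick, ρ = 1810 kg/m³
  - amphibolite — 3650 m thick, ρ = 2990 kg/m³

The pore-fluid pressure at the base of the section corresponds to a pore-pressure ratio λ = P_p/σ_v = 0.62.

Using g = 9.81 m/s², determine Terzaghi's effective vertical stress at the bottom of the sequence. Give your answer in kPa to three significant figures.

Overburden (lithostatic) stress σ_v:
alluvium: 1810 kg/m³ × 9.81 m/s² × 870 m = 1.545×10^7 Pa = 15.45 MPa
amphibolite: 2990 kg/m³ × 9.81 m/s² × 3650 m = 1.071×10^8 Pa = 107.1 MPa
Total = 15.45 + 107.1 = 122.51 MPa
Pore pressure P_p = λ·σ_v = 0.62 × 122.5 MPa = 75.96 MPa
Effective stress σ' = σ_v − P_p = 122.5 − 75.96 = 46.554 MPa = 46554 kPa

46600 kPa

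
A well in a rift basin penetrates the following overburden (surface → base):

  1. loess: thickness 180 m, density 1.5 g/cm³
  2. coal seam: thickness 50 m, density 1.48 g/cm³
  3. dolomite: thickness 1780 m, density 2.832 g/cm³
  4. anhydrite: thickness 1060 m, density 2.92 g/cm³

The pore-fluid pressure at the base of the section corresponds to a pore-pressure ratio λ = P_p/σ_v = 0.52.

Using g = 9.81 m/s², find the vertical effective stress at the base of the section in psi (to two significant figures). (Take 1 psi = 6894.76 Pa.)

5800 psi

Overburden (lithostatic) stress σ_v:
loess: 1500 kg/m³ × 9.81 m/s² × 180 m = 2.649×10^6 Pa = 2.649 MPa
coal seam: 1480 kg/m³ × 9.81 m/s² × 50 m = 7.259×10^5 Pa = 0.7259 MPa
dolomite: 2832 kg/m³ × 9.81 m/s² × 1780 m = 4.945×10^7 Pa = 49.45 MPa
anhydrite: 2920 kg/m³ × 9.81 m/s² × 1060 m = 3.036×10^7 Pa = 30.36 MPa
Total = 2.649 + 0.7259 + 49.45 + 30.36 = 83.190 MPa
Pore pressure P_p = λ·σ_v = 0.52 × 83.19 MPa = 43.26 MPa
Effective stress σ' = σ_v − P_p = 83.19 − 43.26 = 39.931 MPa = 5791.6 psi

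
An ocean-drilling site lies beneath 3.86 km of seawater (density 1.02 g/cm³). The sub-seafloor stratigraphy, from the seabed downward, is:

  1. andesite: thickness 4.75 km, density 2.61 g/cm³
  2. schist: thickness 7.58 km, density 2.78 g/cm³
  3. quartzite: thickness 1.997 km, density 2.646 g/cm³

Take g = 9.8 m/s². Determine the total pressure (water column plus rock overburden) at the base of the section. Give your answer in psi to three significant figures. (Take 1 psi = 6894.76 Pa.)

60700 psi

seawater: 1020 kg/m³ × 9.8 m/s² × 3860 m = 3.858×10^7 Pa = 5596 psi
andesite: 2610 kg/m³ × 9.8 m/s² × 4750 m = 1.215×10^8 Pa = 17621 psi
schist: 2780 kg/m³ × 9.8 m/s² × 7580 m = 2.065×10^8 Pa = 29952 psi
quartzite: 2646 kg/m³ × 9.8 m/s² × 1997 m = 5.178×10^7 Pa = 7511 psi
Total = 5596 + 17621 + 29952 + 7511 = 60680 psi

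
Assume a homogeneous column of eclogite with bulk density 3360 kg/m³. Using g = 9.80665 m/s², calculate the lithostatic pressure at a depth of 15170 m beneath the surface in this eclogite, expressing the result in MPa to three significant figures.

500 MPa

eclogite: 3360 kg/m³ × 9.80665 m/s² × 15170 m = 4.999×10^8 Pa = 499.9 MPa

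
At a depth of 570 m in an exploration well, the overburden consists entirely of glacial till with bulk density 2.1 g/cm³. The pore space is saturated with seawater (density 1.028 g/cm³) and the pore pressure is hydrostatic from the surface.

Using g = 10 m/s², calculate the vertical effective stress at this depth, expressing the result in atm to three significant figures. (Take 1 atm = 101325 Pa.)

60.3 atm

Overburden (lithostatic) stress σ_v:
glacial till: 2100 kg/m³ × 10 m/s² × 570 m = 1.197×10^7 Pa = 11.97 MPa
Pore pressure P_p = 1028 kg/m³ × 10 m/s² × 570 m = 5.860×10^6 Pa = 5.860 MPa
Effective stress σ' = σ_v − P_p = 11.97 − 5.860 = 6.1104 MPa = 60.305 atm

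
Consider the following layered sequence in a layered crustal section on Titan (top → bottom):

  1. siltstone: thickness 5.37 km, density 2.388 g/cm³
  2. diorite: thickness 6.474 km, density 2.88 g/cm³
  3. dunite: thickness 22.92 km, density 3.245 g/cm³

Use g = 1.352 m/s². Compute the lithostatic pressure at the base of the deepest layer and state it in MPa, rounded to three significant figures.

143 MPa

siltstone: 2388 kg/m³ × 1.352 m/s² × 5370 m = 1.734×10^7 Pa = 17.34 MPa
diorite: 2880 kg/m³ × 1.352 m/s² × 6474 m = 2.521×10^7 Pa = 25.21 MPa
dunite: 3245 kg/m³ × 1.352 m/s² × 22920 m = 1.006×10^8 Pa = 100.6 MPa
Total = 17.34 + 25.21 + 100.6 = 143.10 MPa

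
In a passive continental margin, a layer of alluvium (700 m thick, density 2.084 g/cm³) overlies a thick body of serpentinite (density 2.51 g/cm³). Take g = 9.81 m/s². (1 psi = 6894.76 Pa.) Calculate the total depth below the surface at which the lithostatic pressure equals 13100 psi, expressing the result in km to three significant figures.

Pressure at base of upper layers: 2084×9.81×700 = 1.431×10^7 Pa = 2076 psi
Remaining pressure to be supplied by serpentinite: 9.032×10^7 − 1.431×10^7 = 7.601×10^7 Pa
Additional depth in serpentinite = 7.601×10^7 Pa / (2510 kg/m³ × 9.81 m/s²) = 3087.0 m
Total depth = 700 m + 3087.0 m = 3787.0 m
= 3.7870 km

3.79 km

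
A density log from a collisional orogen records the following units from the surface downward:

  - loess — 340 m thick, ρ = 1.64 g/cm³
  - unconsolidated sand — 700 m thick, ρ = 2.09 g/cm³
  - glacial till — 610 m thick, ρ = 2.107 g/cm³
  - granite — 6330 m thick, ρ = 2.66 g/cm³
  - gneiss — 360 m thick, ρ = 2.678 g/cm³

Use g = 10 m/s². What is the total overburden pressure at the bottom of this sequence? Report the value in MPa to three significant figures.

loess: 1640 kg/m³ × 10 m/s² × 340 m = 5.576×10^6 Pa = 5.576 MPa
unconsolidated sand: 2090 kg/m³ × 10 m/s² × 700 m = 1.463×10^7 Pa = 14.63 MPa
glacial till: 2107 kg/m³ × 10 m/s² × 610 m = 1.285×10^7 Pa = 12.85 MPa
granite: 2660 kg/m³ × 10 m/s² × 6330 m = 1.684×10^8 Pa = 168.4 MPa
gneiss: 2678 kg/m³ × 10 m/s² × 360 m = 9.641×10^6 Pa = 9.641 MPa
Total = 5.576 + 14.63 + 12.85 + 168.4 + 9.641 = 211.08 MPa

211 MPa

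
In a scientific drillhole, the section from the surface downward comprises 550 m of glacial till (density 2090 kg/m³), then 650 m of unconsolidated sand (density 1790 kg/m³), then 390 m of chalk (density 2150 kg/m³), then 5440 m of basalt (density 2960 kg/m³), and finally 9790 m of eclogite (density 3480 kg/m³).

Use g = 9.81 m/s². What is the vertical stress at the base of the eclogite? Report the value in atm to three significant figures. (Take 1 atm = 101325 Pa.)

5160 atm

glacial till: 2090 kg/m³ × 9.81 m/s² × 550 m = 1.128×10^7 Pa = 111.3 atm
unconsolidated sand: 1790 kg/m³ × 9.81 m/s² × 650 m = 1.141×10^7 Pa = 112.6 atm
chalk: 2150 kg/m³ × 9.81 m/s² × 390 m = 8.226×10^6 Pa = 81.18 atm
basalt: 2960 kg/m³ × 9.81 m/s² × 5440 m = 1.580×10^8 Pa = 1559 atm
eclogite: 3480 kg/m³ × 9.81 m/s² × 9790 m = 3.342×10^8 Pa = 3298 atm
Total = 111.3 + 112.6 + 81.18 + 1559 + 3298 = 5162.6 atm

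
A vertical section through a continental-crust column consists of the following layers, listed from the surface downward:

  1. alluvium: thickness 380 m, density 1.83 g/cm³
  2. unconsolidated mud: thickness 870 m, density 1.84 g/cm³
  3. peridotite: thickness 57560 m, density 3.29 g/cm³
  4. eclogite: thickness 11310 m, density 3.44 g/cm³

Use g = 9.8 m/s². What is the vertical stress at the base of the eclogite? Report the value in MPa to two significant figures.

alluvium: 1830 kg/m³ × 9.8 m/s² × 380 m = 6.815×10^6 Pa = 6.815 MPa
unconsolidated mud: 1840 kg/m³ × 9.8 m/s² × 870 m = 1.569×10^7 Pa = 15.69 MPa
peridotite: 3290 kg/m³ × 9.8 m/s² × 57560 m = 1.856×10^9 Pa = 1856 MPa
eclogite: 3440 kg/m³ × 9.8 m/s² × 11310 m = 3.813×10^8 Pa = 381.3 MPa
Total = 6.815 + 15.69 + 1856 + 381.3 = 2259.6 MPa

2300 MPa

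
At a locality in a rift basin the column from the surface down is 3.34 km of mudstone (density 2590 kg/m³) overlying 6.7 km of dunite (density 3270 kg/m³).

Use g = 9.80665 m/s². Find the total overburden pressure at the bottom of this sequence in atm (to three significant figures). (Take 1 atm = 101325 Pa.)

2960 atm

mudstone: 2590 kg/m³ × 9.80665 m/s² × 3340 m = 8.483×10^7 Pa = 837.2 atm
dunite: 3270 kg/m³ × 9.80665 m/s² × 6700 m = 2.149×10^8 Pa = 2120 atm
Total = 837.2 + 2120 = 2957.7 atm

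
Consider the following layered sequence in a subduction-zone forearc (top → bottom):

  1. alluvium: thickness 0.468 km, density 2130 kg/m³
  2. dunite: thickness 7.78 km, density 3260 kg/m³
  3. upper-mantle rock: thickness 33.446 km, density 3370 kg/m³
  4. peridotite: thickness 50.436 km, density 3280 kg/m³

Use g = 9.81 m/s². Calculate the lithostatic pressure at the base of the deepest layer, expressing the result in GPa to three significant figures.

alluvium: 2130 kg/m³ × 9.81 m/s² × 468 m = 9.779×10^6 Pa = 9.779×10^-3 GPa
dunite: 3260 kg/m³ × 9.81 m/s² × 7780 m = 2.488×10^8 Pa = 0.2488 GPa
upper-mantle rock: 3370 kg/m³ × 9.81 m/s² × 33446 m = 1.106×10^9 Pa = 1.106 GPa
peridotite: 3280 kg/m³ × 9.81 m/s² × 50436 m = 1.623×10^9 Pa = 1.623 GPa
Total = 9.779×10^-3 + 0.2488 + 1.106 + 1.623 = 2.9872 GPa

2.99 GPa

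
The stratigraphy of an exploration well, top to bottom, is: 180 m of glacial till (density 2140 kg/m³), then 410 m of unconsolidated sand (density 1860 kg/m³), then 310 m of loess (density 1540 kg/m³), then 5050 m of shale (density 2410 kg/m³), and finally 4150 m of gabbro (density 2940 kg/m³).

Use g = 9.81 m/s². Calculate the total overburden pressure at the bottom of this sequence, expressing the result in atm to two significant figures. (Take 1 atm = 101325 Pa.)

2500 atm

glacial till: 2140 kg/m³ × 9.81 m/s² × 180 m = 3.779×10^6 Pa = 37.29 atm
unconsolidated sand: 1860 kg/m³ × 9.81 m/s² × 410 m = 7.481×10^6 Pa = 73.83 atm
loess: 1540 kg/m³ × 9.81 m/s² × 310 m = 4.683×10^6 Pa = 46.22 atm
shale: 2410 kg/m³ × 9.81 m/s² × 5050 m = 1.194×10^8 Pa = 1178 atm
gabbro: 2940 kg/m³ × 9.81 m/s² × 4150 m = 1.197×10^8 Pa = 1181 atm
Total = 37.29 + 73.83 + 46.22 + 1178 + 1181 = 2516.9 atm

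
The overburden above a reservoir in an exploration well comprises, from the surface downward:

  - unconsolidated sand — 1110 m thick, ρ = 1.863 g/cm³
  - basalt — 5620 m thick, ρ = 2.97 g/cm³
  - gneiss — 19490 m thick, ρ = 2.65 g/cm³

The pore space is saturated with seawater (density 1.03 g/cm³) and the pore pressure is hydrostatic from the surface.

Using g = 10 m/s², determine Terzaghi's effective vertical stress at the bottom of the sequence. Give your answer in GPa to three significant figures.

Overburden (lithostatic) stress σ_v:
unconsolidated sand: 1863 kg/m³ × 10 m/s² × 1110 m = 2.068×10^7 Pa = 20.68 MPa
basalt: 2970 kg/m³ × 10 m/s² × 5620 m = 1.669×10^8 Pa = 166.9 MPa
gneiss: 2650 kg/m³ × 10 m/s² × 19490 m = 5.165×10^8 Pa = 516.5 MPa
Total = 20.68 + 166.9 + 516.5 = 704.08 MPa
Pore pressure P_p = 1030 kg/m³ × 10 m/s² × 26220 m = 2.701×10^8 Pa = 270.1 MPa
Effective stress σ' = σ_v − P_p = 704.1 − 270.1 = 434.01 MPa = 0.43401 GPa

0.434 GPa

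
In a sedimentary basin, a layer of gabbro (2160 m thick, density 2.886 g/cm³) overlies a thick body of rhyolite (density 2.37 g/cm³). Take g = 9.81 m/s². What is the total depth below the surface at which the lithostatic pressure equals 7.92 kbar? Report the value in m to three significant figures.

Pressure at base of upper layers: 2886×9.81×2160 = 6.115×10^7 Pa = 0.6115 kbar
Remaining pressure to be supplied by rhyolite: 7.920×10^8 − 6.115×10^7 = 7.308×10^8 Pa
Additional depth in rhyolite = 7.308×10^8 Pa / (2370 kg/m³ × 9.81 m/s²) = 31435 m
Total depth = 2160 m + 31435 m = 33595 m

33600 m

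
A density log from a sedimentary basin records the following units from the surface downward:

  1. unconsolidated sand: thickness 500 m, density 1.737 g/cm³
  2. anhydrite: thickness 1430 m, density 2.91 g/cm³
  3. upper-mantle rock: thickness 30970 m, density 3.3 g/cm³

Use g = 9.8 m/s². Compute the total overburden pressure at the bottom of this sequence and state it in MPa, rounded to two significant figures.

1100 MPa

unconsolidated sand: 1737 kg/m³ × 9.8 m/s² × 500 m = 8.511×10^6 Pa = 8.511 MPa
anhydrite: 2910 kg/m³ × 9.8 m/s² × 1430 m = 4.078×10^7 Pa = 40.78 MPa
upper-mantle rock: 3300 kg/m³ × 9.8 m/s² × 30970 m = 1.002×10^9 Pa = 1002 MPa
Total = 8.511 + 40.78 + 1002 = 1050.9 MPa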